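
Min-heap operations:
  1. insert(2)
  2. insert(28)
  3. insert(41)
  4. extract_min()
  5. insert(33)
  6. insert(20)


insert(2) -> [2]
insert(28) -> [2, 28]
insert(41) -> [2, 28, 41]
extract_min()->2, [28, 41]
insert(33) -> [28, 41, 33]
insert(20) -> [20, 28, 33, 41]

Final heap: [20, 28, 33, 41]


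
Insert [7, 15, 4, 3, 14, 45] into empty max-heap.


Insert 7: [7]
Insert 15: [15, 7]
Insert 4: [15, 7, 4]
Insert 3: [15, 7, 4, 3]
Insert 14: [15, 14, 4, 3, 7]
Insert 45: [45, 14, 15, 3, 7, 4]

Final heap: [45, 14, 15, 3, 7, 4]


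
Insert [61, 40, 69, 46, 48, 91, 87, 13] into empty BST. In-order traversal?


Insert 61: root
Insert 40: L from 61
Insert 69: R from 61
Insert 46: L from 61 -> R from 40
Insert 48: L from 61 -> R from 40 -> R from 46
Insert 91: R from 61 -> R from 69
Insert 87: R from 61 -> R from 69 -> L from 91
Insert 13: L from 61 -> L from 40

In-order: [13, 40, 46, 48, 61, 69, 87, 91]


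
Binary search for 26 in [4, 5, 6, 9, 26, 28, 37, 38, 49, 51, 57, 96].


Step 1: lo=0, hi=11, mid=5, val=28
Step 2: lo=0, hi=4, mid=2, val=6
Step 3: lo=3, hi=4, mid=3, val=9
Step 4: lo=4, hi=4, mid=4, val=26

Found at index 4


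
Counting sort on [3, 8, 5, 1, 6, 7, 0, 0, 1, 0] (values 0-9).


Input: [3, 8, 5, 1, 6, 7, 0, 0, 1, 0]
Counts: [3, 2, 0, 1, 0, 1, 1, 1, 1, 0]

Sorted: [0, 0, 0, 1, 1, 3, 5, 6, 7, 8]


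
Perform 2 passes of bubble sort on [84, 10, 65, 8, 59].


Initial: [84, 10, 65, 8, 59]
Pass 1: [10, 65, 8, 59, 84] (4 swaps)
Pass 2: [10, 8, 59, 65, 84] (2 swaps)

After 2 passes: [10, 8, 59, 65, 84]


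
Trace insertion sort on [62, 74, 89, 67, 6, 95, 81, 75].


Initial: [62, 74, 89, 67, 6, 95, 81, 75]
Insert 74: [62, 74, 89, 67, 6, 95, 81, 75]
Insert 89: [62, 74, 89, 67, 6, 95, 81, 75]
Insert 67: [62, 67, 74, 89, 6, 95, 81, 75]
Insert 6: [6, 62, 67, 74, 89, 95, 81, 75]
Insert 95: [6, 62, 67, 74, 89, 95, 81, 75]
Insert 81: [6, 62, 67, 74, 81, 89, 95, 75]
Insert 75: [6, 62, 67, 74, 75, 81, 89, 95]

Sorted: [6, 62, 67, 74, 75, 81, 89, 95]


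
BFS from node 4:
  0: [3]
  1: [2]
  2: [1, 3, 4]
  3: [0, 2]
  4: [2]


Visit 4, enqueue [2]
Visit 2, enqueue [1, 3]
Visit 1, enqueue []
Visit 3, enqueue [0]
Visit 0, enqueue []

BFS order: [4, 2, 1, 3, 0]


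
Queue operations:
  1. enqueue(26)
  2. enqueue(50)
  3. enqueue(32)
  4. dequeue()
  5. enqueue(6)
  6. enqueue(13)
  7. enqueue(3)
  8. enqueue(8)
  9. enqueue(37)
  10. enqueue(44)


enqueue(26) -> [26]
enqueue(50) -> [26, 50]
enqueue(32) -> [26, 50, 32]
dequeue()->26, [50, 32]
enqueue(6) -> [50, 32, 6]
enqueue(13) -> [50, 32, 6, 13]
enqueue(3) -> [50, 32, 6, 13, 3]
enqueue(8) -> [50, 32, 6, 13, 3, 8]
enqueue(37) -> [50, 32, 6, 13, 3, 8, 37]
enqueue(44) -> [50, 32, 6, 13, 3, 8, 37, 44]

Final queue: [50, 32, 6, 13, 3, 8, 37, 44]


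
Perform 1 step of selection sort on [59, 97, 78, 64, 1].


Initial: [59, 97, 78, 64, 1]
Step 1: min=1 at 4
  Swap: [1, 97, 78, 64, 59]

After 1 step: [1, 97, 78, 64, 59]


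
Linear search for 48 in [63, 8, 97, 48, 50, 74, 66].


i=0: 63!=48
i=1: 8!=48
i=2: 97!=48
i=3: 48==48 found!

Found at 3, 4 comps


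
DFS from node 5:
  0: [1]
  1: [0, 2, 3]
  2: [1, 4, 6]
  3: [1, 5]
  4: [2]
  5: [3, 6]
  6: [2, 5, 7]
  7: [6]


Visit 5, push [6, 3]
Visit 3, push [1]
Visit 1, push [2, 0]
Visit 0, push []
Visit 2, push [6, 4]
Visit 4, push []
Visit 6, push [7]
Visit 7, push []

DFS order: [5, 3, 1, 0, 2, 4, 6, 7]


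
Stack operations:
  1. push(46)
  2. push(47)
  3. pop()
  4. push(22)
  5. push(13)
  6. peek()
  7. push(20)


push(46) -> [46]
push(47) -> [46, 47]
pop()->47, [46]
push(22) -> [46, 22]
push(13) -> [46, 22, 13]
peek()->13
push(20) -> [46, 22, 13, 20]

Final stack: [46, 22, 13, 20]


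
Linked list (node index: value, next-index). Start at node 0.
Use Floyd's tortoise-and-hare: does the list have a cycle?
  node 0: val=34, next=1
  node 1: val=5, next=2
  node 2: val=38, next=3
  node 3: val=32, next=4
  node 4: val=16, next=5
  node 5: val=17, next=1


Floyd's tortoise (slow, +1) and hare (fast, +2):
  init: slow=0, fast=0
  step 1: slow=1, fast=2
  step 2: slow=2, fast=4
  step 3: slow=3, fast=1
  step 4: slow=4, fast=3
  step 5: slow=5, fast=5
  slow == fast at node 5: cycle detected

Cycle: yes


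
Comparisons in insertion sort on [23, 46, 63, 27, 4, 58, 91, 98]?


Algorithm: insertion sort
Input: [23, 46, 63, 27, 4, 58, 91, 98]
Sorted: [4, 23, 27, 46, 58, 63, 91, 98]

13


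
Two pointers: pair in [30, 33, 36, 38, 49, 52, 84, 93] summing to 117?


lo=0(30)+hi=7(93)=123
lo=0(30)+hi=6(84)=114
lo=1(33)+hi=6(84)=117

Yes: 33+84=117


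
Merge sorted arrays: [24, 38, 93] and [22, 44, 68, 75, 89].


Take 22 from B
Take 24 from A
Take 38 from A
Take 44 from B
Take 68 from B
Take 75 from B
Take 89 from B

Merged: [22, 24, 38, 44, 68, 75, 89, 93]


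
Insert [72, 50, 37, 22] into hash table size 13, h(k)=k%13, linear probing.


Insert 72: h=7 -> slot 7
Insert 50: h=11 -> slot 11
Insert 37: h=11, 1 probes -> slot 12
Insert 22: h=9 -> slot 9

Table: [None, None, None, None, None, None, None, 72, None, 22, None, 50, 37]


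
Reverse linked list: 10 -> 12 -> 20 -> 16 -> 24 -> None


Step 1: curr=10, set curr.next=prev(None) | reversed so far: 10
Step 2: curr=12, set curr.next=prev(10) | reversed so far: 12 -> 10
Step 3: curr=20, set curr.next=prev(12) | reversed so far: 20 -> 12 -> 10
Step 4: curr=16, set curr.next=prev(20) | reversed so far: 16 -> 20 -> 12 -> 10
Step 5: curr=24, set curr.next=prev(16) | reversed so far: 24 -> 16 -> 20 -> 12 -> 10

24 -> 16 -> 20 -> 12 -> 10 -> None


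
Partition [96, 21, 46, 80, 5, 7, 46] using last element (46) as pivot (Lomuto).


Pivot: 46
  21 <= 46: swap -> [21, 96, 46, 80, 5, 7, 46]
  46 <= 46: swap -> [21, 46, 96, 80, 5, 7, 46]
  5 <= 46: swap -> [21, 46, 5, 80, 96, 7, 46]
  7 <= 46: swap -> [21, 46, 5, 7, 96, 80, 46]
Place pivot at 4: [21, 46, 5, 7, 46, 80, 96]

Partitioned: [21, 46, 5, 7, 46, 80, 96]


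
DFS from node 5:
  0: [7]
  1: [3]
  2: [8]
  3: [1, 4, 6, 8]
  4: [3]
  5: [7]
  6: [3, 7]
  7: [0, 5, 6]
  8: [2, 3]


Visit 5, push [7]
Visit 7, push [6, 0]
Visit 0, push []
Visit 6, push [3]
Visit 3, push [8, 4, 1]
Visit 1, push []
Visit 4, push []
Visit 8, push [2]
Visit 2, push []

DFS order: [5, 7, 0, 6, 3, 1, 4, 8, 2]


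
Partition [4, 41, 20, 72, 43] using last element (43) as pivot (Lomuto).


Pivot: 43
  4 <= 43: advance i (no swap)
  41 <= 43: advance i (no swap)
  20 <= 43: advance i (no swap)
Place pivot at 3: [4, 41, 20, 43, 72]

Partitioned: [4, 41, 20, 43, 72]


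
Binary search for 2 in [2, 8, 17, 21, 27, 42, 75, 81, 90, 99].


Step 1: lo=0, hi=9, mid=4, val=27
Step 2: lo=0, hi=3, mid=1, val=8
Step 3: lo=0, hi=0, mid=0, val=2

Found at index 0


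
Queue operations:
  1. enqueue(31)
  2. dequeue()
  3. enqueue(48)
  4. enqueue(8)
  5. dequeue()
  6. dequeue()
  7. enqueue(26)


enqueue(31) -> [31]
dequeue()->31, []
enqueue(48) -> [48]
enqueue(8) -> [48, 8]
dequeue()->48, [8]
dequeue()->8, []
enqueue(26) -> [26]

Final queue: [26]


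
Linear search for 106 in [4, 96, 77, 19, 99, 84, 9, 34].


i=0: 4!=106
i=1: 96!=106
i=2: 77!=106
i=3: 19!=106
i=4: 99!=106
i=5: 84!=106
i=6: 9!=106
i=7: 34!=106

Not found, 8 comps


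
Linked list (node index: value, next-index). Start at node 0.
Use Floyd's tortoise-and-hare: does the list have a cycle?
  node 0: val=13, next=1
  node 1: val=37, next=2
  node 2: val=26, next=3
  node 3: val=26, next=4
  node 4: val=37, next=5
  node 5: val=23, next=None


Floyd's tortoise (slow, +1) and hare (fast, +2):
  init: slow=0, fast=0
  step 1: slow=1, fast=2
  step 2: slow=2, fast=4
  step 3: fast 4->5->None, no cycle

Cycle: no


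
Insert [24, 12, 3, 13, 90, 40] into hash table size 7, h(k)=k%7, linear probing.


Insert 24: h=3 -> slot 3
Insert 12: h=5 -> slot 5
Insert 3: h=3, 1 probes -> slot 4
Insert 13: h=6 -> slot 6
Insert 90: h=6, 1 probes -> slot 0
Insert 40: h=5, 3 probes -> slot 1

Table: [90, 40, None, 24, 3, 12, 13]


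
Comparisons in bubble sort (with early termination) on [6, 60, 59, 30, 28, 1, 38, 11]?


Algorithm: bubble sort (with early termination)
Input: [6, 60, 59, 30, 28, 1, 38, 11]
Sorted: [1, 6, 11, 28, 30, 38, 59, 60]

27


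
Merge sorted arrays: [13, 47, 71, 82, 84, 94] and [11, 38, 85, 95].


Take 11 from B
Take 13 from A
Take 38 from B
Take 47 from A
Take 71 from A
Take 82 from A
Take 84 from A
Take 85 from B
Take 94 from A

Merged: [11, 13, 38, 47, 71, 82, 84, 85, 94, 95]


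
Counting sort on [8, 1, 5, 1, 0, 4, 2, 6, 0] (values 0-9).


Input: [8, 1, 5, 1, 0, 4, 2, 6, 0]
Counts: [2, 2, 1, 0, 1, 1, 1, 0, 1, 0]

Sorted: [0, 0, 1, 1, 2, 4, 5, 6, 8]


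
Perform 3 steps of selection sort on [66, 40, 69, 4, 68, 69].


Initial: [66, 40, 69, 4, 68, 69]
Step 1: min=4 at 3
  Swap: [4, 40, 69, 66, 68, 69]
Step 2: min=40 at 1
  Swap: [4, 40, 69, 66, 68, 69]
Step 3: min=66 at 3
  Swap: [4, 40, 66, 69, 68, 69]

After 3 steps: [4, 40, 66, 69, 68, 69]


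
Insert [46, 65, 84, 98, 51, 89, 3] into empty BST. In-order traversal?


Insert 46: root
Insert 65: R from 46
Insert 84: R from 46 -> R from 65
Insert 98: R from 46 -> R from 65 -> R from 84
Insert 51: R from 46 -> L from 65
Insert 89: R from 46 -> R from 65 -> R from 84 -> L from 98
Insert 3: L from 46

In-order: [3, 46, 51, 65, 84, 89, 98]


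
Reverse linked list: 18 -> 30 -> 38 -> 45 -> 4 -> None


Step 1: curr=18, set curr.next=prev(None) | reversed so far: 18
Step 2: curr=30, set curr.next=prev(18) | reversed so far: 30 -> 18
Step 3: curr=38, set curr.next=prev(30) | reversed so far: 38 -> 30 -> 18
Step 4: curr=45, set curr.next=prev(38) | reversed so far: 45 -> 38 -> 30 -> 18
Step 5: curr=4, set curr.next=prev(45) | reversed so far: 4 -> 45 -> 38 -> 30 -> 18

4 -> 45 -> 38 -> 30 -> 18 -> None


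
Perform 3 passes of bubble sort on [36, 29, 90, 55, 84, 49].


Initial: [36, 29, 90, 55, 84, 49]
Pass 1: [29, 36, 55, 84, 49, 90] (4 swaps)
Pass 2: [29, 36, 55, 49, 84, 90] (1 swaps)
Pass 3: [29, 36, 49, 55, 84, 90] (1 swaps)

After 3 passes: [29, 36, 49, 55, 84, 90]


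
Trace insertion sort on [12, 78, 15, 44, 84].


Initial: [12, 78, 15, 44, 84]
Insert 78: [12, 78, 15, 44, 84]
Insert 15: [12, 15, 78, 44, 84]
Insert 44: [12, 15, 44, 78, 84]
Insert 84: [12, 15, 44, 78, 84]

Sorted: [12, 15, 44, 78, 84]


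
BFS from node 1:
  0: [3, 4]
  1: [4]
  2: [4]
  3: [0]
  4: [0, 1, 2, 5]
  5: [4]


Visit 1, enqueue [4]
Visit 4, enqueue [0, 2, 5]
Visit 0, enqueue [3]
Visit 2, enqueue []
Visit 5, enqueue []
Visit 3, enqueue []

BFS order: [1, 4, 0, 2, 5, 3]


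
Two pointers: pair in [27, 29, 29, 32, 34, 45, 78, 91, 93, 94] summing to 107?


lo=0(27)+hi=9(94)=121
lo=0(27)+hi=8(93)=120
lo=0(27)+hi=7(91)=118
lo=0(27)+hi=6(78)=105
lo=1(29)+hi=6(78)=107

Yes: 29+78=107


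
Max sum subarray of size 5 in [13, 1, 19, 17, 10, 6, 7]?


[0:5]: 60
[1:6]: 53
[2:7]: 59

Max: 60 at [0:5]


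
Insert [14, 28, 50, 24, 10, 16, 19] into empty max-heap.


Insert 14: [14]
Insert 28: [28, 14]
Insert 50: [50, 14, 28]
Insert 24: [50, 24, 28, 14]
Insert 10: [50, 24, 28, 14, 10]
Insert 16: [50, 24, 28, 14, 10, 16]
Insert 19: [50, 24, 28, 14, 10, 16, 19]

Final heap: [50, 24, 28, 14, 10, 16, 19]


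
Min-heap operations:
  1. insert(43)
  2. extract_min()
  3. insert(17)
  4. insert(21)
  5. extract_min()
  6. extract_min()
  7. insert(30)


insert(43) -> [43]
extract_min()->43, []
insert(17) -> [17]
insert(21) -> [17, 21]
extract_min()->17, [21]
extract_min()->21, []
insert(30) -> [30]

Final heap: [30]


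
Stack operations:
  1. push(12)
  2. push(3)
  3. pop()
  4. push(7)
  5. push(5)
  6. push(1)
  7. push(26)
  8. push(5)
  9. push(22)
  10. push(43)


push(12) -> [12]
push(3) -> [12, 3]
pop()->3, [12]
push(7) -> [12, 7]
push(5) -> [12, 7, 5]
push(1) -> [12, 7, 5, 1]
push(26) -> [12, 7, 5, 1, 26]
push(5) -> [12, 7, 5, 1, 26, 5]
push(22) -> [12, 7, 5, 1, 26, 5, 22]
push(43) -> [12, 7, 5, 1, 26, 5, 22, 43]

Final stack: [12, 7, 5, 1, 26, 5, 22, 43]


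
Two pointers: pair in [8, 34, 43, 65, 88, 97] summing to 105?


lo=0(8)+hi=5(97)=105

Yes: 8+97=105


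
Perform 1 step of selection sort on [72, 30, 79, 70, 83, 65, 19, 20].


Initial: [72, 30, 79, 70, 83, 65, 19, 20]
Step 1: min=19 at 6
  Swap: [19, 30, 79, 70, 83, 65, 72, 20]

After 1 step: [19, 30, 79, 70, 83, 65, 72, 20]


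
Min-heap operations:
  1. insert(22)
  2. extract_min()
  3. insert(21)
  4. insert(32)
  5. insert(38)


insert(22) -> [22]
extract_min()->22, []
insert(21) -> [21]
insert(32) -> [21, 32]
insert(38) -> [21, 32, 38]

Final heap: [21, 32, 38]


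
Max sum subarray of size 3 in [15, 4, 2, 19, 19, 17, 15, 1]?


[0:3]: 21
[1:4]: 25
[2:5]: 40
[3:6]: 55
[4:7]: 51
[5:8]: 33

Max: 55 at [3:6]


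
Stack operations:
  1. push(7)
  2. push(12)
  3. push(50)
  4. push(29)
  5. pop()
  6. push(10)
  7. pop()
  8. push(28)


push(7) -> [7]
push(12) -> [7, 12]
push(50) -> [7, 12, 50]
push(29) -> [7, 12, 50, 29]
pop()->29, [7, 12, 50]
push(10) -> [7, 12, 50, 10]
pop()->10, [7, 12, 50]
push(28) -> [7, 12, 50, 28]

Final stack: [7, 12, 50, 28]


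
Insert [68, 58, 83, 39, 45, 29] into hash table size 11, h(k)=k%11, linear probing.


Insert 68: h=2 -> slot 2
Insert 58: h=3 -> slot 3
Insert 83: h=6 -> slot 6
Insert 39: h=6, 1 probes -> slot 7
Insert 45: h=1 -> slot 1
Insert 29: h=7, 1 probes -> slot 8

Table: [None, 45, 68, 58, None, None, 83, 39, 29, None, None]


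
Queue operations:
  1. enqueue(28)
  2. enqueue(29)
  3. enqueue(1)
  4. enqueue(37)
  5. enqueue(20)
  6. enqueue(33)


enqueue(28) -> [28]
enqueue(29) -> [28, 29]
enqueue(1) -> [28, 29, 1]
enqueue(37) -> [28, 29, 1, 37]
enqueue(20) -> [28, 29, 1, 37, 20]
enqueue(33) -> [28, 29, 1, 37, 20, 33]

Final queue: [28, 29, 1, 37, 20, 33]


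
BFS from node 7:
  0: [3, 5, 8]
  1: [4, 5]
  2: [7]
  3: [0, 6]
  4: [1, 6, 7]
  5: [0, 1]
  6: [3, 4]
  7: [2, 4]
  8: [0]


Visit 7, enqueue [2, 4]
Visit 2, enqueue []
Visit 4, enqueue [1, 6]
Visit 1, enqueue [5]
Visit 6, enqueue [3]
Visit 5, enqueue [0]
Visit 3, enqueue []
Visit 0, enqueue [8]
Visit 8, enqueue []

BFS order: [7, 2, 4, 1, 6, 5, 3, 0, 8]


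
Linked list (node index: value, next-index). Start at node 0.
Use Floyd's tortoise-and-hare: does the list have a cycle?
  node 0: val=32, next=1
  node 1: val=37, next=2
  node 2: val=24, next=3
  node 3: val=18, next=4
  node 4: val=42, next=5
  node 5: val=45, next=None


Floyd's tortoise (slow, +1) and hare (fast, +2):
  init: slow=0, fast=0
  step 1: slow=1, fast=2
  step 2: slow=2, fast=4
  step 3: fast 4->5->None, no cycle

Cycle: no


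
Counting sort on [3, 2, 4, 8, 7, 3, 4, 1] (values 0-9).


Input: [3, 2, 4, 8, 7, 3, 4, 1]
Counts: [0, 1, 1, 2, 2, 0, 0, 1, 1, 0]

Sorted: [1, 2, 3, 3, 4, 4, 7, 8]


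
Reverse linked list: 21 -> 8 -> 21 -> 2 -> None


Step 1: curr=21, set curr.next=prev(None) | reversed so far: 21
Step 2: curr=8, set curr.next=prev(21) | reversed so far: 8 -> 21
Step 3: curr=21, set curr.next=prev(8) | reversed so far: 21 -> 8 -> 21
Step 4: curr=2, set curr.next=prev(21) | reversed so far: 2 -> 21 -> 8 -> 21

2 -> 21 -> 8 -> 21 -> None


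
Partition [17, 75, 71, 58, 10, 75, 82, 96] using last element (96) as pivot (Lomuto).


Pivot: 96
  17 <= 96: advance i (no swap)
  75 <= 96: advance i (no swap)
  71 <= 96: advance i (no swap)
  58 <= 96: advance i (no swap)
  10 <= 96: advance i (no swap)
  75 <= 96: advance i (no swap)
  82 <= 96: advance i (no swap)
Place pivot at 7: [17, 75, 71, 58, 10, 75, 82, 96]

Partitioned: [17, 75, 71, 58, 10, 75, 82, 96]


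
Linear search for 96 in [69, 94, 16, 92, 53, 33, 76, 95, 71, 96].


i=0: 69!=96
i=1: 94!=96
i=2: 16!=96
i=3: 92!=96
i=4: 53!=96
i=5: 33!=96
i=6: 76!=96
i=7: 95!=96
i=8: 71!=96
i=9: 96==96 found!

Found at 9, 10 comps


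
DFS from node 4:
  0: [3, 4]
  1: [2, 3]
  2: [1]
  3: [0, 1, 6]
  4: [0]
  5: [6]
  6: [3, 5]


Visit 4, push [0]
Visit 0, push [3]
Visit 3, push [6, 1]
Visit 1, push [2]
Visit 2, push []
Visit 6, push [5]
Visit 5, push []

DFS order: [4, 0, 3, 1, 2, 6, 5]


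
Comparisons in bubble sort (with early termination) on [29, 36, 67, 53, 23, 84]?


Algorithm: bubble sort (with early termination)
Input: [29, 36, 67, 53, 23, 84]
Sorted: [23, 29, 36, 53, 67, 84]

15


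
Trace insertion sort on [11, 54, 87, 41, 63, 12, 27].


Initial: [11, 54, 87, 41, 63, 12, 27]
Insert 54: [11, 54, 87, 41, 63, 12, 27]
Insert 87: [11, 54, 87, 41, 63, 12, 27]
Insert 41: [11, 41, 54, 87, 63, 12, 27]
Insert 63: [11, 41, 54, 63, 87, 12, 27]
Insert 12: [11, 12, 41, 54, 63, 87, 27]
Insert 27: [11, 12, 27, 41, 54, 63, 87]

Sorted: [11, 12, 27, 41, 54, 63, 87]


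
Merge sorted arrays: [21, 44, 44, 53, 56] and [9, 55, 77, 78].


Take 9 from B
Take 21 from A
Take 44 from A
Take 44 from A
Take 53 from A
Take 55 from B
Take 56 from A

Merged: [9, 21, 44, 44, 53, 55, 56, 77, 78]


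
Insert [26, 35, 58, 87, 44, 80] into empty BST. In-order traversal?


Insert 26: root
Insert 35: R from 26
Insert 58: R from 26 -> R from 35
Insert 87: R from 26 -> R from 35 -> R from 58
Insert 44: R from 26 -> R from 35 -> L from 58
Insert 80: R from 26 -> R from 35 -> R from 58 -> L from 87

In-order: [26, 35, 44, 58, 80, 87]


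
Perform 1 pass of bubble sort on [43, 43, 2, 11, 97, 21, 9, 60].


Initial: [43, 43, 2, 11, 97, 21, 9, 60]
Pass 1: [43, 2, 11, 43, 21, 9, 60, 97] (5 swaps)

After 1 pass: [43, 2, 11, 43, 21, 9, 60, 97]


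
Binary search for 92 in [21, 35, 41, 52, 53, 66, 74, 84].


Step 1: lo=0, hi=7, mid=3, val=52
Step 2: lo=4, hi=7, mid=5, val=66
Step 3: lo=6, hi=7, mid=6, val=74
Step 4: lo=7, hi=7, mid=7, val=84

Not found


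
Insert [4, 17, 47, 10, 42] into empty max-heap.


Insert 4: [4]
Insert 17: [17, 4]
Insert 47: [47, 4, 17]
Insert 10: [47, 10, 17, 4]
Insert 42: [47, 42, 17, 4, 10]

Final heap: [47, 42, 17, 4, 10]


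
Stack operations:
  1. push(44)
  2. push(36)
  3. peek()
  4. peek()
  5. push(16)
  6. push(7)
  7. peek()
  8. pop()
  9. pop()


push(44) -> [44]
push(36) -> [44, 36]
peek()->36
peek()->36
push(16) -> [44, 36, 16]
push(7) -> [44, 36, 16, 7]
peek()->7
pop()->7, [44, 36, 16]
pop()->16, [44, 36]

Final stack: [44, 36]


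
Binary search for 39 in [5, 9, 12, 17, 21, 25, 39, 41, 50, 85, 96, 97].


Step 1: lo=0, hi=11, mid=5, val=25
Step 2: lo=6, hi=11, mid=8, val=50
Step 3: lo=6, hi=7, mid=6, val=39

Found at index 6


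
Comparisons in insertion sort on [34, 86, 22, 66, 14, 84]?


Algorithm: insertion sort
Input: [34, 86, 22, 66, 14, 84]
Sorted: [14, 22, 34, 66, 84, 86]

11


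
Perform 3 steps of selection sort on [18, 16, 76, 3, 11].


Initial: [18, 16, 76, 3, 11]
Step 1: min=3 at 3
  Swap: [3, 16, 76, 18, 11]
Step 2: min=11 at 4
  Swap: [3, 11, 76, 18, 16]
Step 3: min=16 at 4
  Swap: [3, 11, 16, 18, 76]

After 3 steps: [3, 11, 16, 18, 76]


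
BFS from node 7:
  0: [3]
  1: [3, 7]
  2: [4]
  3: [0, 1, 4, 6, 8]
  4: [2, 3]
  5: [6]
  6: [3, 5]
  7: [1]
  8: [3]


Visit 7, enqueue [1]
Visit 1, enqueue [3]
Visit 3, enqueue [0, 4, 6, 8]
Visit 0, enqueue []
Visit 4, enqueue [2]
Visit 6, enqueue [5]
Visit 8, enqueue []
Visit 2, enqueue []
Visit 5, enqueue []

BFS order: [7, 1, 3, 0, 4, 6, 8, 2, 5]


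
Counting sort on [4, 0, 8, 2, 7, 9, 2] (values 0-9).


Input: [4, 0, 8, 2, 7, 9, 2]
Counts: [1, 0, 2, 0, 1, 0, 0, 1, 1, 1]

Sorted: [0, 2, 2, 4, 7, 8, 9]


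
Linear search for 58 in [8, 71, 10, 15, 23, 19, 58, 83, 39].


i=0: 8!=58
i=1: 71!=58
i=2: 10!=58
i=3: 15!=58
i=4: 23!=58
i=5: 19!=58
i=6: 58==58 found!

Found at 6, 7 comps


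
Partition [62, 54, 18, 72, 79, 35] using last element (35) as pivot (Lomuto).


Pivot: 35
  18 <= 35: swap -> [18, 54, 62, 72, 79, 35]
Place pivot at 1: [18, 35, 62, 72, 79, 54]

Partitioned: [18, 35, 62, 72, 79, 54]


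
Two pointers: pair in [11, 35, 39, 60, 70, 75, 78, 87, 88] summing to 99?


lo=0(11)+hi=8(88)=99

Yes: 11+88=99


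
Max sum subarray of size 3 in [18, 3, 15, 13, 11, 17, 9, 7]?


[0:3]: 36
[1:4]: 31
[2:5]: 39
[3:6]: 41
[4:7]: 37
[5:8]: 33

Max: 41 at [3:6]


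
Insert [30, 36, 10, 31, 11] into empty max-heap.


Insert 30: [30]
Insert 36: [36, 30]
Insert 10: [36, 30, 10]
Insert 31: [36, 31, 10, 30]
Insert 11: [36, 31, 10, 30, 11]

Final heap: [36, 31, 10, 30, 11]


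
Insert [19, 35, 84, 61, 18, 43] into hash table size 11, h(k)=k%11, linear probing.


Insert 19: h=8 -> slot 8
Insert 35: h=2 -> slot 2
Insert 84: h=7 -> slot 7
Insert 61: h=6 -> slot 6
Insert 18: h=7, 2 probes -> slot 9
Insert 43: h=10 -> slot 10

Table: [None, None, 35, None, None, None, 61, 84, 19, 18, 43]


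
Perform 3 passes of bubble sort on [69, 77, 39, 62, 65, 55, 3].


Initial: [69, 77, 39, 62, 65, 55, 3]
Pass 1: [69, 39, 62, 65, 55, 3, 77] (5 swaps)
Pass 2: [39, 62, 65, 55, 3, 69, 77] (5 swaps)
Pass 3: [39, 62, 55, 3, 65, 69, 77] (2 swaps)

After 3 passes: [39, 62, 55, 3, 65, 69, 77]


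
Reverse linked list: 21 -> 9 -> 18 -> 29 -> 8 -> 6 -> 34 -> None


Step 1: curr=21, set curr.next=prev(None) | reversed so far: 21
Step 2: curr=9, set curr.next=prev(21) | reversed so far: 9 -> 21
Step 3: curr=18, set curr.next=prev(9) | reversed so far: 18 -> 9 -> 21
Step 4: curr=29, set curr.next=prev(18) | reversed so far: 29 -> 18 -> 9 -> 21
Step 5: curr=8, set curr.next=prev(29) | reversed so far: 8 -> 29 -> 18 -> 9 -> 21
Step 6: curr=6, set curr.next=prev(8) | reversed so far: 6 -> 8 -> 29 -> 18 -> 9 -> 21
Step 7: curr=34, set curr.next=prev(6) | reversed so far: 34 -> 6 -> 8 -> 29 -> 18 -> 9 -> 21

34 -> 6 -> 8 -> 29 -> 18 -> 9 -> 21 -> None


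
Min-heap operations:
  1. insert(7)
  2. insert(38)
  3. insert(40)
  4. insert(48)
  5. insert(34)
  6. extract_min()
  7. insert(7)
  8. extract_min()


insert(7) -> [7]
insert(38) -> [7, 38]
insert(40) -> [7, 38, 40]
insert(48) -> [7, 38, 40, 48]
insert(34) -> [7, 34, 40, 48, 38]
extract_min()->7, [34, 38, 40, 48]
insert(7) -> [7, 34, 40, 48, 38]
extract_min()->7, [34, 38, 40, 48]

Final heap: [34, 38, 40, 48]


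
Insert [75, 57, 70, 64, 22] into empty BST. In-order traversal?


Insert 75: root
Insert 57: L from 75
Insert 70: L from 75 -> R from 57
Insert 64: L from 75 -> R from 57 -> L from 70
Insert 22: L from 75 -> L from 57

In-order: [22, 57, 64, 70, 75]


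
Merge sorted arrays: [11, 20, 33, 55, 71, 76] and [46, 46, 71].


Take 11 from A
Take 20 from A
Take 33 from A
Take 46 from B
Take 46 from B
Take 55 from A
Take 71 from A
Take 71 from B

Merged: [11, 20, 33, 46, 46, 55, 71, 71, 76]


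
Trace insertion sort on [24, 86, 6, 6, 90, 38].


Initial: [24, 86, 6, 6, 90, 38]
Insert 86: [24, 86, 6, 6, 90, 38]
Insert 6: [6, 24, 86, 6, 90, 38]
Insert 6: [6, 6, 24, 86, 90, 38]
Insert 90: [6, 6, 24, 86, 90, 38]
Insert 38: [6, 6, 24, 38, 86, 90]

Sorted: [6, 6, 24, 38, 86, 90]


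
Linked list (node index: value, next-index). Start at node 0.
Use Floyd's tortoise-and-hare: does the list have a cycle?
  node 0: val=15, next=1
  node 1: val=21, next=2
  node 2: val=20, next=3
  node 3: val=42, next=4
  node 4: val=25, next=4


Floyd's tortoise (slow, +1) and hare (fast, +2):
  init: slow=0, fast=0
  step 1: slow=1, fast=2
  step 2: slow=2, fast=4
  step 3: slow=3, fast=4
  step 4: slow=4, fast=4
  slow == fast at node 4: cycle detected

Cycle: yes


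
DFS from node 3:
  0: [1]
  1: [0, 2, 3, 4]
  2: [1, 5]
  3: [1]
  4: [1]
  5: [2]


Visit 3, push [1]
Visit 1, push [4, 2, 0]
Visit 0, push []
Visit 2, push [5]
Visit 5, push []
Visit 4, push []

DFS order: [3, 1, 0, 2, 5, 4]


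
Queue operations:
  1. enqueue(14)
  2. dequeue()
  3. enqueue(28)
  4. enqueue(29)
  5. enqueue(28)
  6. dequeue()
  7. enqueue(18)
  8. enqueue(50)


enqueue(14) -> [14]
dequeue()->14, []
enqueue(28) -> [28]
enqueue(29) -> [28, 29]
enqueue(28) -> [28, 29, 28]
dequeue()->28, [29, 28]
enqueue(18) -> [29, 28, 18]
enqueue(50) -> [29, 28, 18, 50]

Final queue: [29, 28, 18, 50]


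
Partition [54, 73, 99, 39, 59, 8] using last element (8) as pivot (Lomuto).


Pivot: 8
Place pivot at 0: [8, 73, 99, 39, 59, 54]

Partitioned: [8, 73, 99, 39, 59, 54]


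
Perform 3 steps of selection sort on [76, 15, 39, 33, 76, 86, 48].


Initial: [76, 15, 39, 33, 76, 86, 48]
Step 1: min=15 at 1
  Swap: [15, 76, 39, 33, 76, 86, 48]
Step 2: min=33 at 3
  Swap: [15, 33, 39, 76, 76, 86, 48]
Step 3: min=39 at 2
  Swap: [15, 33, 39, 76, 76, 86, 48]

After 3 steps: [15, 33, 39, 76, 76, 86, 48]


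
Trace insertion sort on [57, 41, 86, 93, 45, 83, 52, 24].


Initial: [57, 41, 86, 93, 45, 83, 52, 24]
Insert 41: [41, 57, 86, 93, 45, 83, 52, 24]
Insert 86: [41, 57, 86, 93, 45, 83, 52, 24]
Insert 93: [41, 57, 86, 93, 45, 83, 52, 24]
Insert 45: [41, 45, 57, 86, 93, 83, 52, 24]
Insert 83: [41, 45, 57, 83, 86, 93, 52, 24]
Insert 52: [41, 45, 52, 57, 83, 86, 93, 24]
Insert 24: [24, 41, 45, 52, 57, 83, 86, 93]

Sorted: [24, 41, 45, 52, 57, 83, 86, 93]


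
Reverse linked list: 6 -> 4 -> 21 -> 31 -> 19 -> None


Step 1: curr=6, set curr.next=prev(None) | reversed so far: 6
Step 2: curr=4, set curr.next=prev(6) | reversed so far: 4 -> 6
Step 3: curr=21, set curr.next=prev(4) | reversed so far: 21 -> 4 -> 6
Step 4: curr=31, set curr.next=prev(21) | reversed so far: 31 -> 21 -> 4 -> 6
Step 5: curr=19, set curr.next=prev(31) | reversed so far: 19 -> 31 -> 21 -> 4 -> 6

19 -> 31 -> 21 -> 4 -> 6 -> None


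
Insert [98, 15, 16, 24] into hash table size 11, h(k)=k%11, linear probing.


Insert 98: h=10 -> slot 10
Insert 15: h=4 -> slot 4
Insert 16: h=5 -> slot 5
Insert 24: h=2 -> slot 2

Table: [None, None, 24, None, 15, 16, None, None, None, None, 98]


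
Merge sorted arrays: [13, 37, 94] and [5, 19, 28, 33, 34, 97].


Take 5 from B
Take 13 from A
Take 19 from B
Take 28 from B
Take 33 from B
Take 34 from B
Take 37 from A
Take 94 from A

Merged: [5, 13, 19, 28, 33, 34, 37, 94, 97]


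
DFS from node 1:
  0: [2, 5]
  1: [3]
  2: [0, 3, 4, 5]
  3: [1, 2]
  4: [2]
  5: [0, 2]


Visit 1, push [3]
Visit 3, push [2]
Visit 2, push [5, 4, 0]
Visit 0, push [5]
Visit 5, push []
Visit 4, push []

DFS order: [1, 3, 2, 0, 5, 4]


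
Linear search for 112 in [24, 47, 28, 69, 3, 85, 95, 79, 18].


i=0: 24!=112
i=1: 47!=112
i=2: 28!=112
i=3: 69!=112
i=4: 3!=112
i=5: 85!=112
i=6: 95!=112
i=7: 79!=112
i=8: 18!=112

Not found, 9 comps


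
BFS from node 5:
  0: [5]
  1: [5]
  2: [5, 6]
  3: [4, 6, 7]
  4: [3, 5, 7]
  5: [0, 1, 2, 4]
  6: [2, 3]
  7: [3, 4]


Visit 5, enqueue [0, 1, 2, 4]
Visit 0, enqueue []
Visit 1, enqueue []
Visit 2, enqueue [6]
Visit 4, enqueue [3, 7]
Visit 6, enqueue []
Visit 3, enqueue []
Visit 7, enqueue []

BFS order: [5, 0, 1, 2, 4, 6, 3, 7]


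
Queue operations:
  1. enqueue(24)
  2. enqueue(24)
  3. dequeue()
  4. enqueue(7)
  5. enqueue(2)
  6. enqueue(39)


enqueue(24) -> [24]
enqueue(24) -> [24, 24]
dequeue()->24, [24]
enqueue(7) -> [24, 7]
enqueue(2) -> [24, 7, 2]
enqueue(39) -> [24, 7, 2, 39]

Final queue: [24, 7, 2, 39]


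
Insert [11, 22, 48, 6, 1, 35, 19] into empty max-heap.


Insert 11: [11]
Insert 22: [22, 11]
Insert 48: [48, 11, 22]
Insert 6: [48, 11, 22, 6]
Insert 1: [48, 11, 22, 6, 1]
Insert 35: [48, 11, 35, 6, 1, 22]
Insert 19: [48, 11, 35, 6, 1, 22, 19]

Final heap: [48, 11, 35, 6, 1, 22, 19]


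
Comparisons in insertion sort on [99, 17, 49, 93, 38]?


Algorithm: insertion sort
Input: [99, 17, 49, 93, 38]
Sorted: [17, 38, 49, 93, 99]

9


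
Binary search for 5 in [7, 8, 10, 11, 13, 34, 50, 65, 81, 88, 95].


Step 1: lo=0, hi=10, mid=5, val=34
Step 2: lo=0, hi=4, mid=2, val=10
Step 3: lo=0, hi=1, mid=0, val=7

Not found


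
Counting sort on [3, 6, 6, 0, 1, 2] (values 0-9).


Input: [3, 6, 6, 0, 1, 2]
Counts: [1, 1, 1, 1, 0, 0, 2, 0, 0, 0]

Sorted: [0, 1, 2, 3, 6, 6]


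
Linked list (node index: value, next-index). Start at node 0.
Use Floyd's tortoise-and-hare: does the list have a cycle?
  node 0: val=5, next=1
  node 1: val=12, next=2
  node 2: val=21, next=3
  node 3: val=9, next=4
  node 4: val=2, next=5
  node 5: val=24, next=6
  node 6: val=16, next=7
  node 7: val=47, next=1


Floyd's tortoise (slow, +1) and hare (fast, +2):
  init: slow=0, fast=0
  step 1: slow=1, fast=2
  step 2: slow=2, fast=4
  step 3: slow=3, fast=6
  step 4: slow=4, fast=1
  step 5: slow=5, fast=3
  step 6: slow=6, fast=5
  step 7: slow=7, fast=7
  slow == fast at node 7: cycle detected

Cycle: yes


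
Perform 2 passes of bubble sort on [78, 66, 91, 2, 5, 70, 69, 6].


Initial: [78, 66, 91, 2, 5, 70, 69, 6]
Pass 1: [66, 78, 2, 5, 70, 69, 6, 91] (6 swaps)
Pass 2: [66, 2, 5, 70, 69, 6, 78, 91] (5 swaps)

After 2 passes: [66, 2, 5, 70, 69, 6, 78, 91]


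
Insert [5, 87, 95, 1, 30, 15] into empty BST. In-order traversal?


Insert 5: root
Insert 87: R from 5
Insert 95: R from 5 -> R from 87
Insert 1: L from 5
Insert 30: R from 5 -> L from 87
Insert 15: R from 5 -> L from 87 -> L from 30

In-order: [1, 5, 15, 30, 87, 95]


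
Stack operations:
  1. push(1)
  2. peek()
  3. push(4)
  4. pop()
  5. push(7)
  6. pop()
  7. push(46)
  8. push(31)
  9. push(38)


push(1) -> [1]
peek()->1
push(4) -> [1, 4]
pop()->4, [1]
push(7) -> [1, 7]
pop()->7, [1]
push(46) -> [1, 46]
push(31) -> [1, 46, 31]
push(38) -> [1, 46, 31, 38]

Final stack: [1, 46, 31, 38]


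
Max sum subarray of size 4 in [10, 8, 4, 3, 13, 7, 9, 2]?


[0:4]: 25
[1:5]: 28
[2:6]: 27
[3:7]: 32
[4:8]: 31

Max: 32 at [3:7]


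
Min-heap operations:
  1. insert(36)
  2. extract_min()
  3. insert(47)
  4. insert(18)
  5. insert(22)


insert(36) -> [36]
extract_min()->36, []
insert(47) -> [47]
insert(18) -> [18, 47]
insert(22) -> [18, 47, 22]

Final heap: [18, 47, 22]


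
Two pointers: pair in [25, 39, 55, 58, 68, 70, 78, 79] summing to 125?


lo=0(25)+hi=7(79)=104
lo=1(39)+hi=7(79)=118
lo=2(55)+hi=7(79)=134
lo=2(55)+hi=6(78)=133
lo=2(55)+hi=5(70)=125

Yes: 55+70=125


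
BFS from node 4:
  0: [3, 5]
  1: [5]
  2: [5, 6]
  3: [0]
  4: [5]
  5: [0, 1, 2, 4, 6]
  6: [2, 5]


Visit 4, enqueue [5]
Visit 5, enqueue [0, 1, 2, 6]
Visit 0, enqueue [3]
Visit 1, enqueue []
Visit 2, enqueue []
Visit 6, enqueue []
Visit 3, enqueue []

BFS order: [4, 5, 0, 1, 2, 6, 3]


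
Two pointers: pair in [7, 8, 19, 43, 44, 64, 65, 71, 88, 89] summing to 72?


lo=0(7)+hi=9(89)=96
lo=0(7)+hi=8(88)=95
lo=0(7)+hi=7(71)=78
lo=0(7)+hi=6(65)=72

Yes: 7+65=72


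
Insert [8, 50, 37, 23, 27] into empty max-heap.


Insert 8: [8]
Insert 50: [50, 8]
Insert 37: [50, 8, 37]
Insert 23: [50, 23, 37, 8]
Insert 27: [50, 27, 37, 8, 23]

Final heap: [50, 27, 37, 8, 23]


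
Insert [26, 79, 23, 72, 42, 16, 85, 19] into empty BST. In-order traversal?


Insert 26: root
Insert 79: R from 26
Insert 23: L from 26
Insert 72: R from 26 -> L from 79
Insert 42: R from 26 -> L from 79 -> L from 72
Insert 16: L from 26 -> L from 23
Insert 85: R from 26 -> R from 79
Insert 19: L from 26 -> L from 23 -> R from 16

In-order: [16, 19, 23, 26, 42, 72, 79, 85]


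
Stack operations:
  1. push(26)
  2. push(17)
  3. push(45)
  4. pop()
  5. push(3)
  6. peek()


push(26) -> [26]
push(17) -> [26, 17]
push(45) -> [26, 17, 45]
pop()->45, [26, 17]
push(3) -> [26, 17, 3]
peek()->3

Final stack: [26, 17, 3]


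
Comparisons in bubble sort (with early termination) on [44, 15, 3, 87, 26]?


Algorithm: bubble sort (with early termination)
Input: [44, 15, 3, 87, 26]
Sorted: [3, 15, 26, 44, 87]

9


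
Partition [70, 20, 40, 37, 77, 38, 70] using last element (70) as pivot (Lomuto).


Pivot: 70
  70 <= 70: advance i (no swap)
  20 <= 70: advance i (no swap)
  40 <= 70: advance i (no swap)
  37 <= 70: advance i (no swap)
  38 <= 70: swap -> [70, 20, 40, 37, 38, 77, 70]
Place pivot at 5: [70, 20, 40, 37, 38, 70, 77]

Partitioned: [70, 20, 40, 37, 38, 70, 77]


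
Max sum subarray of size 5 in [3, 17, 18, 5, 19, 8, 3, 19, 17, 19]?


[0:5]: 62
[1:6]: 67
[2:7]: 53
[3:8]: 54
[4:9]: 66
[5:10]: 66

Max: 67 at [1:6]


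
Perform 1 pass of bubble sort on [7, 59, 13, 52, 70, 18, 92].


Initial: [7, 59, 13, 52, 70, 18, 92]
Pass 1: [7, 13, 52, 59, 18, 70, 92] (3 swaps)

After 1 pass: [7, 13, 52, 59, 18, 70, 92]


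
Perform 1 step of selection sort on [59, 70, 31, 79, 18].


Initial: [59, 70, 31, 79, 18]
Step 1: min=18 at 4
  Swap: [18, 70, 31, 79, 59]

After 1 step: [18, 70, 31, 79, 59]


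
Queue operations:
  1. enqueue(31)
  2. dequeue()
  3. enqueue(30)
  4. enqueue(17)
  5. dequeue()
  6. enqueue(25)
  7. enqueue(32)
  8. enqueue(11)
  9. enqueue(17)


enqueue(31) -> [31]
dequeue()->31, []
enqueue(30) -> [30]
enqueue(17) -> [30, 17]
dequeue()->30, [17]
enqueue(25) -> [17, 25]
enqueue(32) -> [17, 25, 32]
enqueue(11) -> [17, 25, 32, 11]
enqueue(17) -> [17, 25, 32, 11, 17]

Final queue: [17, 25, 32, 11, 17]


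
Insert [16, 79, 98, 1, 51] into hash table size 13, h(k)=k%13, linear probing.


Insert 16: h=3 -> slot 3
Insert 79: h=1 -> slot 1
Insert 98: h=7 -> slot 7
Insert 1: h=1, 1 probes -> slot 2
Insert 51: h=12 -> slot 12

Table: [None, 79, 1, 16, None, None, None, 98, None, None, None, None, 51]


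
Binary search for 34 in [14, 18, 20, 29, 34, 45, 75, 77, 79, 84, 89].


Step 1: lo=0, hi=10, mid=5, val=45
Step 2: lo=0, hi=4, mid=2, val=20
Step 3: lo=3, hi=4, mid=3, val=29
Step 4: lo=4, hi=4, mid=4, val=34

Found at index 4


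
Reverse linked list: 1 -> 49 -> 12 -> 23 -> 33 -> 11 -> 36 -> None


Step 1: curr=1, set curr.next=prev(None) | reversed so far: 1
Step 2: curr=49, set curr.next=prev(1) | reversed so far: 49 -> 1
Step 3: curr=12, set curr.next=prev(49) | reversed so far: 12 -> 49 -> 1
Step 4: curr=23, set curr.next=prev(12) | reversed so far: 23 -> 12 -> 49 -> 1
Step 5: curr=33, set curr.next=prev(23) | reversed so far: 33 -> 23 -> 12 -> 49 -> 1
Step 6: curr=11, set curr.next=prev(33) | reversed so far: 11 -> 33 -> 23 -> 12 -> 49 -> 1
Step 7: curr=36, set curr.next=prev(11) | reversed so far: 36 -> 11 -> 33 -> 23 -> 12 -> 49 -> 1

36 -> 11 -> 33 -> 23 -> 12 -> 49 -> 1 -> None


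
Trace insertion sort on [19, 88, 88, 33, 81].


Initial: [19, 88, 88, 33, 81]
Insert 88: [19, 88, 88, 33, 81]
Insert 88: [19, 88, 88, 33, 81]
Insert 33: [19, 33, 88, 88, 81]
Insert 81: [19, 33, 81, 88, 88]

Sorted: [19, 33, 81, 88, 88]


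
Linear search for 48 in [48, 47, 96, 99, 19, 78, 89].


i=0: 48==48 found!

Found at 0, 1 comps


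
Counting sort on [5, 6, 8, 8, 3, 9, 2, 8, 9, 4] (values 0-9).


Input: [5, 6, 8, 8, 3, 9, 2, 8, 9, 4]
Counts: [0, 0, 1, 1, 1, 1, 1, 0, 3, 2]

Sorted: [2, 3, 4, 5, 6, 8, 8, 8, 9, 9]


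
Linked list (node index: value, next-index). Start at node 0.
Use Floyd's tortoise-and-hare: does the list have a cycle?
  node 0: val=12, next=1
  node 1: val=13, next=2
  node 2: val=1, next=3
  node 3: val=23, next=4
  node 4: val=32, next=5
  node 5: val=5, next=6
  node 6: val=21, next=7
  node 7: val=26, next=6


Floyd's tortoise (slow, +1) and hare (fast, +2):
  init: slow=0, fast=0
  step 1: slow=1, fast=2
  step 2: slow=2, fast=4
  step 3: slow=3, fast=6
  step 4: slow=4, fast=6
  step 5: slow=5, fast=6
  step 6: slow=6, fast=6
  slow == fast at node 6: cycle detected

Cycle: yes


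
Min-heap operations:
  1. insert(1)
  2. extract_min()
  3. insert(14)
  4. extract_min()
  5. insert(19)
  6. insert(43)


insert(1) -> [1]
extract_min()->1, []
insert(14) -> [14]
extract_min()->14, []
insert(19) -> [19]
insert(43) -> [19, 43]

Final heap: [19, 43]


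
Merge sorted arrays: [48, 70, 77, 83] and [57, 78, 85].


Take 48 from A
Take 57 from B
Take 70 from A
Take 77 from A
Take 78 from B
Take 83 from A

Merged: [48, 57, 70, 77, 78, 83, 85]


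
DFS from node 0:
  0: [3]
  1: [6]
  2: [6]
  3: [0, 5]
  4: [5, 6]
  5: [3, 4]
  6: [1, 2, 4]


Visit 0, push [3]
Visit 3, push [5]
Visit 5, push [4]
Visit 4, push [6]
Visit 6, push [2, 1]
Visit 1, push []
Visit 2, push []

DFS order: [0, 3, 5, 4, 6, 1, 2]


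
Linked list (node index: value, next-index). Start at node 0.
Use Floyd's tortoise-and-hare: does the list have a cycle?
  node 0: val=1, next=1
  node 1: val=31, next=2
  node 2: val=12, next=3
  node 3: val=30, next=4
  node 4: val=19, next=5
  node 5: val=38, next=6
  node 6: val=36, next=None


Floyd's tortoise (slow, +1) and hare (fast, +2):
  init: slow=0, fast=0
  step 1: slow=1, fast=2
  step 2: slow=2, fast=4
  step 3: slow=3, fast=6
  step 4: fast -> None, no cycle

Cycle: no


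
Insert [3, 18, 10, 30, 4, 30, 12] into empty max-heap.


Insert 3: [3]
Insert 18: [18, 3]
Insert 10: [18, 3, 10]
Insert 30: [30, 18, 10, 3]
Insert 4: [30, 18, 10, 3, 4]
Insert 30: [30, 18, 30, 3, 4, 10]
Insert 12: [30, 18, 30, 3, 4, 10, 12]

Final heap: [30, 18, 30, 3, 4, 10, 12]


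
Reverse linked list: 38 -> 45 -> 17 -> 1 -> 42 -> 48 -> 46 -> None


Step 1: curr=38, set curr.next=prev(None) | reversed so far: 38
Step 2: curr=45, set curr.next=prev(38) | reversed so far: 45 -> 38
Step 3: curr=17, set curr.next=prev(45) | reversed so far: 17 -> 45 -> 38
Step 4: curr=1, set curr.next=prev(17) | reversed so far: 1 -> 17 -> 45 -> 38
Step 5: curr=42, set curr.next=prev(1) | reversed so far: 42 -> 1 -> 17 -> 45 -> 38
Step 6: curr=48, set curr.next=prev(42) | reversed so far: 48 -> 42 -> 1 -> 17 -> 45 -> 38
Step 7: curr=46, set curr.next=prev(48) | reversed so far: 46 -> 48 -> 42 -> 1 -> 17 -> 45 -> 38

46 -> 48 -> 42 -> 1 -> 17 -> 45 -> 38 -> None


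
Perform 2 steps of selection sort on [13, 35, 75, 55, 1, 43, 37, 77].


Initial: [13, 35, 75, 55, 1, 43, 37, 77]
Step 1: min=1 at 4
  Swap: [1, 35, 75, 55, 13, 43, 37, 77]
Step 2: min=13 at 4
  Swap: [1, 13, 75, 55, 35, 43, 37, 77]

After 2 steps: [1, 13, 75, 55, 35, 43, 37, 77]


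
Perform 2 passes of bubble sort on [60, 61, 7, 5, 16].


Initial: [60, 61, 7, 5, 16]
Pass 1: [60, 7, 5, 16, 61] (3 swaps)
Pass 2: [7, 5, 16, 60, 61] (3 swaps)

After 2 passes: [7, 5, 16, 60, 61]


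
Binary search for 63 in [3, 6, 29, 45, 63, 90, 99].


Step 1: lo=0, hi=6, mid=3, val=45
Step 2: lo=4, hi=6, mid=5, val=90
Step 3: lo=4, hi=4, mid=4, val=63

Found at index 4


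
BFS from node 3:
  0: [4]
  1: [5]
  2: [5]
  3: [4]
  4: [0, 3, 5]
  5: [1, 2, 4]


Visit 3, enqueue [4]
Visit 4, enqueue [0, 5]
Visit 0, enqueue []
Visit 5, enqueue [1, 2]
Visit 1, enqueue []
Visit 2, enqueue []

BFS order: [3, 4, 0, 5, 1, 2]


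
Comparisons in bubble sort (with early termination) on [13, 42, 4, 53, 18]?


Algorithm: bubble sort (with early termination)
Input: [13, 42, 4, 53, 18]
Sorted: [4, 13, 18, 42, 53]

9


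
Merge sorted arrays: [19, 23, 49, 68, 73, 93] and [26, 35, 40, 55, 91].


Take 19 from A
Take 23 from A
Take 26 from B
Take 35 from B
Take 40 from B
Take 49 from A
Take 55 from B
Take 68 from A
Take 73 from A
Take 91 from B

Merged: [19, 23, 26, 35, 40, 49, 55, 68, 73, 91, 93]


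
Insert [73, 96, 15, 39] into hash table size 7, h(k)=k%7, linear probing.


Insert 73: h=3 -> slot 3
Insert 96: h=5 -> slot 5
Insert 15: h=1 -> slot 1
Insert 39: h=4 -> slot 4

Table: [None, 15, None, 73, 39, 96, None]


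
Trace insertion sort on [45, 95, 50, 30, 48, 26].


Initial: [45, 95, 50, 30, 48, 26]
Insert 95: [45, 95, 50, 30, 48, 26]
Insert 50: [45, 50, 95, 30, 48, 26]
Insert 30: [30, 45, 50, 95, 48, 26]
Insert 48: [30, 45, 48, 50, 95, 26]
Insert 26: [26, 30, 45, 48, 50, 95]

Sorted: [26, 30, 45, 48, 50, 95]


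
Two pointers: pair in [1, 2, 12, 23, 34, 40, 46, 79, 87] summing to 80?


lo=0(1)+hi=8(87)=88
lo=0(1)+hi=7(79)=80

Yes: 1+79=80


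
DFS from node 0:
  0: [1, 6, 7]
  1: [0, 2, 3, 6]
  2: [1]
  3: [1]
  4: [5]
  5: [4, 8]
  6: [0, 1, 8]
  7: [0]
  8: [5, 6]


Visit 0, push [7, 6, 1]
Visit 1, push [6, 3, 2]
Visit 2, push []
Visit 3, push []
Visit 6, push [8]
Visit 8, push [5]
Visit 5, push [4]
Visit 4, push []
Visit 7, push []

DFS order: [0, 1, 2, 3, 6, 8, 5, 4, 7]


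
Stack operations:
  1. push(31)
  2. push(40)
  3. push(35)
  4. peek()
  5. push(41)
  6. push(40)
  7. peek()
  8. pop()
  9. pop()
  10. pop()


push(31) -> [31]
push(40) -> [31, 40]
push(35) -> [31, 40, 35]
peek()->35
push(41) -> [31, 40, 35, 41]
push(40) -> [31, 40, 35, 41, 40]
peek()->40
pop()->40, [31, 40, 35, 41]
pop()->41, [31, 40, 35]
pop()->35, [31, 40]

Final stack: [31, 40]
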